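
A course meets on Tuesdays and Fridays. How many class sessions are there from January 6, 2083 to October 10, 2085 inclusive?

288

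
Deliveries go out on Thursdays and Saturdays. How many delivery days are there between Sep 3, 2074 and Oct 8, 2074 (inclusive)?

Sep 3, 2074 is a Monday.
The range spans 36 days (inclusive of both endpoints).
36 = 7 × 5 + 1, so there are 5 full weeks plus 1 extra day.
Each full week contributes 2 days from the set (Thu, Sat): 5 × 2 = 10.
The 1 extra day is Mon — none qualify.
Total: 10 + 0 = 10.

10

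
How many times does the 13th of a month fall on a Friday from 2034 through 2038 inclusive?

Friday-the-13ths by year:
2034: Jan, Oct
2035: Apr, Jul
2036: Jun
2037: Feb, Mar, Nov
2038: Aug

9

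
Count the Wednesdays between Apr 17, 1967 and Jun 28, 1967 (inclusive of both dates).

11 Wednesdays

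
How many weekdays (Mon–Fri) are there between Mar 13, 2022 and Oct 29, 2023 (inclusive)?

425

Mar 13, 2022 is a Sunday.
That's 596 days from start to end, counting both.
596 = 7 × 85 + 1, so there are 85 full weeks plus 1 extra day.
Each full week contributes 5 weekdays (Mon–Fri): 85 × 5 = 425.
The 1 extra day is Sunday — none qualify.
Total: 425 + 0 = 425.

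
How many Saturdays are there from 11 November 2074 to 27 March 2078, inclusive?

176

11 November 2074 is a Sunday.
That's 1233 days from start to end, counting both.
1233 = 7 × 176 + 1, so there are 176 full weeks plus 1 extra day.
Each full week contributes one Saturday: 176 so far.
The 1 extra day is Sunday — none qualify.
Total: 176 + 0 = 176.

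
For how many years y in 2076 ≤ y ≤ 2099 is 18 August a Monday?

4

Day of week of August 18 in each year:
2076: Tue, 2077: Wed, 2078: Thu, 2079: Fri, 2080: Sun, 2081: Mon ✓, 2082: Tue, 2083: Wed, 2084: Fri, 2085: Sat, 2086: Sun, 2087: Mon ✓, 2088: Wed, 2089: Thu, 2090: Fri, 2091: Sat, 2092: Mon ✓, 2093: Tue, 2094: Wed, 2095: Thu, 2096: Sat, 2097: Sun, 2098: Mon ✓, 2099: Tue
Mondays: 2081, 2087, 2092, 2098.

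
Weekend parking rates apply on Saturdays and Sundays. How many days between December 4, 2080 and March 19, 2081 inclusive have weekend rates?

December 4, 2080 is a Wednesday.
That's 106 days from start to end, counting both.
106 = 7 × 15 + 1, so there are 15 full weeks plus 1 extra day.
Each full week contributes 2 weekend days (Sat, Sun): 15 × 2 = 30.
The 1 extra day is Wed — none qualify.
Total: 30 + 0 = 30.

30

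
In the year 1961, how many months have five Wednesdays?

A month has five Wednesdays exactly when Wednesday falls within its first (length − 28) days.
Jan: 31 days, starts Sun → 5 of Sun, Mon, Tue
Feb: 28 days, starts Wed → 5 of (none)
Mar: 31 days, starts Wed → 5 of Wed, Thu, Fri ✓
Apr: 30 days, starts Sat → 5 of Sat, Sun
May: 31 days, starts Mon → 5 of Mon, Tue, Wed ✓
Jun: 30 days, starts Thu → 5 of Thu, Fri
Jul: 31 days, starts Sat → 5 of Sat, Sun, Mon
Aug: 31 days, starts Tue → 5 of Tue, Wed, Thu ✓
Sep: 30 days, starts Fri → 5 of Fri, Sat
Oct: 31 days, starts Sun → 5 of Sun, Mon, Tue
Nov: 30 days, starts Wed → 5 of Wed, Thu ✓
Dec: 31 days, starts Fri → 5 of Fri, Sat, Sun
Months with five Wednesdays: Mar, May, Aug, Nov.

4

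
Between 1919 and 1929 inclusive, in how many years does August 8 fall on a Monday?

Day of week of August 8 in each year:
1919: Fri, 1920: Sun, 1921: Mon ✓, 1922: Tue, 1923: Wed, 1924: Fri, 1925: Sat, 1926: Sun, 1927: Mon ✓, 1928: Wed, 1929: Thu
Mondays: 1921, 1927.

2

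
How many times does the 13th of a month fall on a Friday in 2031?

The 13th falls on a Friday when the month's 13th has weekday Fri.
Jan 13 is Mon; Feb 13 is Thu; Mar 13 is Thu; Apr 13 is Sun; May 13 is Tue; Jun 13 is Fri ✓; Jul 13 is Sun; Aug 13 is Wed; Sep 13 is Sat; Oct 13 is Mon; Nov 13 is Thu; Dec 13 is Sat.
Friday the 13ths: Jun.

1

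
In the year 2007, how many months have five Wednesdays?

A month has five Wednesdays exactly when Wednesday falls within its first (length − 28) days.
Jan: 31 days, starts Mon → 5 of Mon, Tue, Wed ✓
Feb: 28 days, starts Thu → 5 of (none)
Mar: 31 days, starts Thu → 5 of Thu, Fri, Sat
Apr: 30 days, starts Sun → 5 of Sun, Mon
May: 31 days, starts Tue → 5 of Tue, Wed, Thu ✓
Jun: 30 days, starts Fri → 5 of Fri, Sat
Jul: 31 days, starts Sun → 5 of Sun, Mon, Tue
Aug: 31 days, starts Wed → 5 of Wed, Thu, Fri ✓
Sep: 30 days, starts Sat → 5 of Sat, Sun
Oct: 31 days, starts Mon → 5 of Mon, Tue, Wed ✓
Nov: 30 days, starts Thu → 5 of Thu, Fri
Dec: 31 days, starts Sat → 5 of Sat, Sun, Mon
Months with five Wednesdays: Jan, May, Aug, Oct.

4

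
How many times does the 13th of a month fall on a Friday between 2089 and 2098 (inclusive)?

17

Friday-the-13ths by year:
2089: May
2090: Jan, Oct
2091: Apr, Jul
2092: Jun
2093: Feb, Mar, Nov
2094: Aug
2095: May
2096: Jan, Apr, Jul
2097: Sep, Dec
2098: Jun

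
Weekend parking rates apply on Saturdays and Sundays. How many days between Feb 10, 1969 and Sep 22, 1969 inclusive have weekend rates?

Feb 10, 1969 is a Monday.
From Feb 10, 1969 to Sep 22, 1969 is 225 days inclusive.
225 = 7 × 32 + 1, so there are 32 full weeks plus 1 extra day.
Each full week contributes 2 weekend days (Sat, Sun): 32 × 2 = 64.
The 1 extra day is Mon — none qualify.
Total: 64 + 0 = 64.

64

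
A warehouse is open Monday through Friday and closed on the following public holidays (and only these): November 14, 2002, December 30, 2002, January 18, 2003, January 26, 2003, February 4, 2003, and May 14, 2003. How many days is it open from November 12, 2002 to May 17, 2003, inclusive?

November 12, 2002 is a Tuesday.
That's 187 days from start to end, counting both.
187 = 7 × 26 + 5, so there are 26 full weeks plus 5 extra days.
Each full week contributes 5 weekdays (Mon–Fri): 26 × 5 = 130.
The 5 extra days are Tue, Wed, Thu, Fri, Sat — 4 of them qualify.
Total: 130 + 4 = 134.
Holidays: November 14, 2002 (Thu); December 30, 2002 (Mon); January 18, 2003 (Sat); January 26, 2003 (Sun); February 4, 2003 (Tue); May 14, 2003 (Wed).
4 of the 6 holidays fall on weekdays; the rest are weekends and were already excluded.
Business days: 134 − 4 = 130.

130 working days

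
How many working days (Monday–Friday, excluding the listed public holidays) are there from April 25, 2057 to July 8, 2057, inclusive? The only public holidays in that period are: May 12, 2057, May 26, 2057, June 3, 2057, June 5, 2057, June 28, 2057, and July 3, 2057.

50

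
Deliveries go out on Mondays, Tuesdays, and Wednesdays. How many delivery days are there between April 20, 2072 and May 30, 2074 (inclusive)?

April 20, 2072 is a Wednesday.
The range spans 771 days (inclusive of both endpoints).
771 = 7 × 110 + 1, so there are 110 full weeks plus 1 extra day.
Each full week contributes 3 days from the set (Mon, Tue, Wed): 110 × 3 = 330.
The 1 extra day is Wednesday — 1 of them qualifies.
Total: 330 + 1 = 331.

331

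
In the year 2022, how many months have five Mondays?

A month has five Mondays exactly when Monday falls within its first (length − 28) days.
Jan: 31 days, starts Sat → 5 of Sat, Sun, Mon ✓
Feb: 28 days, starts Tue → 5 of (none)
Mar: 31 days, starts Tue → 5 of Tue, Wed, Thu
Apr: 30 days, starts Fri → 5 of Fri, Sat
May: 31 days, starts Sun → 5 of Sun, Mon, Tue ✓
Jun: 30 days, starts Wed → 5 of Wed, Thu
Jul: 31 days, starts Fri → 5 of Fri, Sat, Sun
Aug: 31 days, starts Mon → 5 of Mon, Tue, Wed ✓
Sep: 30 days, starts Thu → 5 of Thu, Fri
Oct: 31 days, starts Sat → 5 of Sat, Sun, Mon ✓
Nov: 30 days, starts Tue → 5 of Tue, Wed
Dec: 31 days, starts Thu → 5 of Thu, Fri, Sat
Months with five Mondays: Jan, May, Aug, Oct.

4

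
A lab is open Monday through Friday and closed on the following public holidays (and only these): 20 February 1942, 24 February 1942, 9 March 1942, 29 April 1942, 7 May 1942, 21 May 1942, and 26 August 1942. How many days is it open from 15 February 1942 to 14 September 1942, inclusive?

15 February 1942 is a Sunday.
From 15 February 1942 to 14 September 1942 is 212 days inclusive.
212 = 7 × 30 + 2, so there are 30 full weeks plus 2 extra days.
Each full week contributes 5 weekdays (Mon–Fri): 30 × 5 = 150.
The 2 extra days are Sunday, Monday — 1 of them qualifies.
Total: 150 + 1 = 151.
Holidays: 20 February 1942 (Fri); 24 February 1942 (Tue); 9 March 1942 (Mon); 29 April 1942 (Wed); 7 May 1942 (Thu); 21 May 1942 (Thu); 26 August 1942 (Wed).
All 7 holidays fall on weekdays, so subtract 7.
Business days: 151 − 7 = 144.

144 working days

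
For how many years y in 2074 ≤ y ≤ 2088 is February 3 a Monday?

Day of week of February 3 in each year:
2074: Sat, 2075: Sun, 2076: Mon ✓, 2077: Wed, 2078: Thu, 2079: Fri, 2080: Sat, 2081: Mon ✓, 2082: Tue, 2083: Wed, 2084: Thu, 2085: Sat, 2086: Sun, 2087: Mon ✓, 2088: Tue
Mondays: 2076, 2081, 2087.

3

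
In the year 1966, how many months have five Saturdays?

A month has five Saturdays exactly when Saturday falls within its first (length − 28) days.
Jan: 31 days, starts Sat → 5 of Sat, Sun, Mon ✓
Feb: 28 days, starts Tue → 5 of (none)
Mar: 31 days, starts Tue → 5 of Tue, Wed, Thu
Apr: 30 days, starts Fri → 5 of Fri, Sat ✓
May: 31 days, starts Sun → 5 of Sun, Mon, Tue
Jun: 30 days, starts Wed → 5 of Wed, Thu
Jul: 31 days, starts Fri → 5 of Fri, Sat, Sun ✓
Aug: 31 days, starts Mon → 5 of Mon, Tue, Wed
Sep: 30 days, starts Thu → 5 of Thu, Fri
Oct: 31 days, starts Sat → 5 of Sat, Sun, Mon ✓
Nov: 30 days, starts Tue → 5 of Tue, Wed
Dec: 31 days, starts Thu → 5 of Thu, Fri, Sat ✓
Months with five Saturdays: Jan, Apr, Jul, Oct, Dec.

5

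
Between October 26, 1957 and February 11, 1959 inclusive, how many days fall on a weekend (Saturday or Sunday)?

136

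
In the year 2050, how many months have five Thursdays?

4

A month has five Thursdays exactly when Thursday falls within its first (length − 28) days.
Jan: 31 days, starts Sat → 5 of Sat, Sun, Mon
Feb: 28 days, starts Tue → 5 of (none)
Mar: 31 days, starts Tue → 5 of Tue, Wed, Thu ✓
Apr: 30 days, starts Fri → 5 of Fri, Sat
May: 31 days, starts Sun → 5 of Sun, Mon, Tue
Jun: 30 days, starts Wed → 5 of Wed, Thu ✓
Jul: 31 days, starts Fri → 5 of Fri, Sat, Sun
Aug: 31 days, starts Mon → 5 of Mon, Tue, Wed
Sep: 30 days, starts Thu → 5 of Thu, Fri ✓
Oct: 31 days, starts Sat → 5 of Sat, Sun, Mon
Nov: 30 days, starts Tue → 5 of Tue, Wed
Dec: 31 days, starts Thu → 5 of Thu, Fri, Sat ✓
Months with five Thursdays: Mar, Jun, Sep, Dec.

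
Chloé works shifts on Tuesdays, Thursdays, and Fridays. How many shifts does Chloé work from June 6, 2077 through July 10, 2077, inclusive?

15

June 6, 2077 is a Sunday.
The range spans 35 days (inclusive of both endpoints).
35 = 7 × 5, so the span is exactly 5 full weeks.
Each full week contributes 3 days from the set (Tue, Thu, Fri): 5 × 3 = 15.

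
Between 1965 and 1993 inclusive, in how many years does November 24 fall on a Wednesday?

Day of week of November 24 in each year:
1965: Wed ✓, 1966: Thu, 1967: Fri, 1968: Sun, 1969: Mon, 1970: Tue, 1971: Wed ✓, 1972: Fri, 1973: Sat, 1974: Sun, 1975: Mon, 1976: Wed ✓, 1977: Thu, 1978: Fri, 1979: Sat, 1980: Mon, 1981: Tue, 1982: Wed ✓, 1983: Thu, 1984: Sat, 1985: Sun, 1986: Mon, 1987: Tue, 1988: Thu, 1989: Fri, 1990: Sat, 1991: Sun, 1992: Tue, 1993: Wed ✓
Wednesdays: 1965, 1971, 1976, 1982, 1993.

5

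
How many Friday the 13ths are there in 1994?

The 13th falls on a Friday when the month's 13th has weekday Fri.
Jan 13 is Thu; Feb 13 is Sun; Mar 13 is Sun; Apr 13 is Wed; May 13 is Fri ✓; Jun 13 is Mon; Jul 13 is Wed; Aug 13 is Sat; Sep 13 is Tue; Oct 13 is Thu; Nov 13 is Sun; Dec 13 is Tue.
Friday the 13ths: May.

1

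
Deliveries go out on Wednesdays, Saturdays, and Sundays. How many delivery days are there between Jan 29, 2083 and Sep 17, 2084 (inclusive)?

257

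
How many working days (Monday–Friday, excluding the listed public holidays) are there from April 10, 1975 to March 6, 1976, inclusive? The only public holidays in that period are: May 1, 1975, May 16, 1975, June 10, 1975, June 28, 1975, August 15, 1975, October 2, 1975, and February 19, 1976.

April 10, 1975 is a Thursday.
The range spans 332 days (inclusive of both endpoints).
332 = 7 × 47 + 3, so there are 47 full weeks plus 3 extra days.
Each full week contributes 5 weekdays (Mon–Fri): 47 × 5 = 235.
The 3 extra days are Thursday, Friday, Saturday — 2 of them qualify.
Total: 235 + 2 = 237.
Holidays: May 1, 1975 (Thu); May 16, 1975 (Fri); June 10, 1975 (Tue); June 28, 1975 (Sat); August 15, 1975 (Fri); October 2, 1975 (Thu); February 19, 1976 (Thu).
6 of the 7 holidays fall on weekdays; the rest are weekends and were already excluded.
Business days: 237 − 6 = 231.

231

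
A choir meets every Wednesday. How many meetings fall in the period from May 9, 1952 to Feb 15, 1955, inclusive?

144 Wednesdays

May 9, 1952 is a Friday.
From May 9, 1952 to Feb 15, 1955 is 1013 days inclusive.
1013 = 7 × 144 + 5, so there are 144 full weeks plus 5 extra days.
Each full week contributes one Wednesday: 144 so far.
The 5 extra days are Fri, Sat, Sun, Mon, Tue — none qualify.
Total: 144 + 0 = 144.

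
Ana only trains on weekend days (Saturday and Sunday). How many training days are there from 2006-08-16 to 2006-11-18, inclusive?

27

2006-08-16 is a Wednesday.
From 2006-08-16 to 2006-11-18 is 95 days inclusive.
95 = 7 × 13 + 4, so there are 13 full weeks plus 4 extra days.
Each full week contributes 2 weekend days (Sat, Sun): 13 × 2 = 26.
The 4 extra days are Wednesday, Thursday, Friday, Saturday — 1 of them qualifies.
Total: 26 + 1 = 27.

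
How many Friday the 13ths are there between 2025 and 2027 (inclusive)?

Friday-the-13ths by year:
2025: Jun
2026: Feb, Mar, Nov
2027: Aug

5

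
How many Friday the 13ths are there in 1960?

The 13th falls on a Friday when the month's 13th has weekday Fri.
Jan 13 is Wed; Feb 13 is Sat; Mar 13 is Sun; Apr 13 is Wed; May 13 is Fri ✓; Jun 13 is Mon; Jul 13 is Wed; Aug 13 is Sat; Sep 13 is Tue; Oct 13 is Thu; Nov 13 is Sun; Dec 13 is Tue.
Friday the 13ths: May.

1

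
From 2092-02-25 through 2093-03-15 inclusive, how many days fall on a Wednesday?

55 Wednesdays

2092-02-25 is a Monday.
From 2092-02-25 to 2093-03-15 is 385 days inclusive.
385 = 7 × 55, so the span is exactly 55 full weeks.
Each full week contributes one Wednesday: 55 so far.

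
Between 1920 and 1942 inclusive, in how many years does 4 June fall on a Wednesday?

Day of week of June 4 in each year:
1920: Fri, 1921: Sat, 1922: Sun, 1923: Mon, 1924: Wed ✓, 1925: Thu, 1926: Fri, 1927: Sat, 1928: Mon, 1929: Tue, 1930: Wed ✓, 1931: Thu, 1932: Sat, 1933: Sun, 1934: Mon, 1935: Tue, 1936: Thu, 1937: Fri, 1938: Sat, 1939: Sun, 1940: Tue, 1941: Wed ✓, 1942: Thu
Wednesdays: 1924, 1930, 1941.

3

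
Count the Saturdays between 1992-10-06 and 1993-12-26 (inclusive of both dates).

1992-10-06 is a Tuesday.
That's 447 days from start to end, counting both.
447 = 7 × 63 + 6, so there are 63 full weeks plus 6 extra days.
Each full week contributes one Saturday: 63 so far.
The 6 extra days are Tuesday, Wednesday, Thursday, Friday, Saturday, Sunday — 1 of them qualifies.
Total: 63 + 1 = 64.

64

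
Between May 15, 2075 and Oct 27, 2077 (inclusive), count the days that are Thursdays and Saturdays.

256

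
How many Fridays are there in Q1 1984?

13

Jan 1, 1984 is a Sunday.
From Jan 1, 1984 to Mar 31, 1984 is 91 days inclusive.
91 = 7 × 13, so the span is exactly 13 full weeks.
Each full week contributes one Friday: 13 so far.
Total: 13.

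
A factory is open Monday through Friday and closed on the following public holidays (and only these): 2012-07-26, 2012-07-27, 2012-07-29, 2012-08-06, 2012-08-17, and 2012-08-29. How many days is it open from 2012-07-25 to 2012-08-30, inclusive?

22 business days

2012-07-25 is a Wednesday.
That's 37 days from start to end, counting both.
37 = 7 × 5 + 2, so there are 5 full weeks plus 2 extra days.
Each full week contributes 5 weekdays (Mon–Fri): 5 × 5 = 25.
The 2 extra days are Wed, Thu — 2 of them qualify.
Total: 25 + 2 = 27.
Holidays: 2012-07-26 (Thu); 2012-07-27 (Fri); 2012-07-29 (Sun); 2012-08-06 (Mon); 2012-08-17 (Fri); 2012-08-29 (Wed).
5 of the 6 holidays fall on weekdays; the rest are weekends and were already excluded.
Business days: 27 − 5 = 22.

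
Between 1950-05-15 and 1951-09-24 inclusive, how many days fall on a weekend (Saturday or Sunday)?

142

1950-05-15 is a Monday.
The range spans 498 days (inclusive of both endpoints).
498 = 7 × 71 + 1, so there are 71 full weeks plus 1 extra day.
Each full week contributes 2 weekend days (Sat, Sun): 71 × 2 = 142.
The 1 extra day is Mon — none qualify.
Total: 142 + 0 = 142.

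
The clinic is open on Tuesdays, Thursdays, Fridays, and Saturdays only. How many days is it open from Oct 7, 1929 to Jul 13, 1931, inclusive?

368

Oct 7, 1929 is a Monday.
The range spans 645 days (inclusive of both endpoints).
645 = 7 × 92 + 1, so there are 92 full weeks plus 1 extra day.
Each full week contributes 4 days from the set (Tue, Thu, Fri, Sat): 92 × 4 = 368.
The 1 extra day is Mon — none qualify.
Total: 368 + 0 = 368.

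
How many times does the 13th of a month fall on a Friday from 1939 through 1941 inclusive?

5

Friday-the-13ths by year:
1939: Jan, Oct
1940: Sep, Dec
1941: Jun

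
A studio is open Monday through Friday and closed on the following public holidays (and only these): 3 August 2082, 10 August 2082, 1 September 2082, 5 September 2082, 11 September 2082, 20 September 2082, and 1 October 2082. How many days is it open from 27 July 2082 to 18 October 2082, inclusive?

55 working days

27 July 2082 is a Monday.
The range spans 84 days (inclusive of both endpoints).
84 = 7 × 12, so the span is exactly 12 full weeks.
Each full week contributes 5 weekdays (Mon–Fri): 12 × 5 = 60.
Holidays: 3 August 2082 (Mon); 10 August 2082 (Mon); 1 September 2082 (Tue); 5 September 2082 (Sat); 11 September 2082 (Fri); 20 September 2082 (Sun); 1 October 2082 (Thu).
5 of the 7 holidays fall on weekdays; the rest are weekends and were already excluded.
Business days: 60 − 5 = 55.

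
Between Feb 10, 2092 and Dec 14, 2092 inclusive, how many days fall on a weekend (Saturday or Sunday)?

Feb 10, 2092 is a Sunday.
That's 309 days from start to end, counting both.
309 = 7 × 44 + 1, so there are 44 full weeks plus 1 extra day.
Each full week contributes 2 weekend days (Sat, Sun): 44 × 2 = 88.
The 1 extra day is Sun — 1 of them qualifies.
Total: 88 + 1 = 89.

89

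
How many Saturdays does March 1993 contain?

1 March 1993 is a Monday.
The range spans 31 days (inclusive of both endpoints).
31 = 7 × 4 + 3, so there are 4 full weeks plus 3 extra days.
Each full week contributes one Saturday: 4 so far.
The 3 extra days are Monday, Tuesday, Wednesday — none qualify.
Total: 4 + 0 = 4.

4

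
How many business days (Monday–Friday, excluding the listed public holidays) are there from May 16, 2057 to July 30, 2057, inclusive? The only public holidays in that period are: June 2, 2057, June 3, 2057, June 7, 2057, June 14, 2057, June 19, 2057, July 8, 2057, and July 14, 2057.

51

May 16, 2057 is a Wednesday.
The range spans 76 days (inclusive of both endpoints).
76 = 7 × 10 + 6, so there are 10 full weeks plus 6 extra days.
Each full week contributes 5 weekdays (Mon–Fri): 10 × 5 = 50.
The 6 extra days are Wednesday, Thursday, Friday, Saturday, Sunday, Monday — 4 of them qualify.
Total: 50 + 4 = 54.
Holidays: June 2, 2057 (Sat); June 3, 2057 (Sun); June 7, 2057 (Thu); June 14, 2057 (Thu); June 19, 2057 (Tue); July 8, 2057 (Sun); July 14, 2057 (Sat).
3 of the 7 holidays fall on weekdays; the rest are weekends and were already excluded.
Business days: 54 − 3 = 51.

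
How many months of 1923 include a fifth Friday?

4

A month has five Fridays exactly when Friday falls within its first (length − 28) days.
Jan: 31 days, starts Mon → 5 of Mon, Tue, Wed
Feb: 28 days, starts Thu → 5 of (none)
Mar: 31 days, starts Thu → 5 of Thu, Fri, Sat ✓
Apr: 30 days, starts Sun → 5 of Sun, Mon
May: 31 days, starts Tue → 5 of Tue, Wed, Thu
Jun: 30 days, starts Fri → 5 of Fri, Sat ✓
Jul: 31 days, starts Sun → 5 of Sun, Mon, Tue
Aug: 31 days, starts Wed → 5 of Wed, Thu, Fri ✓
Sep: 30 days, starts Sat → 5 of Sat, Sun
Oct: 31 days, starts Mon → 5 of Mon, Tue, Wed
Nov: 30 days, starts Thu → 5 of Thu, Fri ✓
Dec: 31 days, starts Sat → 5 of Sat, Sun, Mon
Months with five Fridays: Mar, Jun, Aug, Nov.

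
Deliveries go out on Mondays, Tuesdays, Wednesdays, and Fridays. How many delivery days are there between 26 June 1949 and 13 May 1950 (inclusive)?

184

26 June 1949 is a Sunday.
That's 322 days from start to end, counting both.
322 = 7 × 46, so the span is exactly 46 full weeks.
Each full week contributes 4 days from the set (Mon, Tue, Wed, Fri): 46 × 4 = 184.
Total: 184.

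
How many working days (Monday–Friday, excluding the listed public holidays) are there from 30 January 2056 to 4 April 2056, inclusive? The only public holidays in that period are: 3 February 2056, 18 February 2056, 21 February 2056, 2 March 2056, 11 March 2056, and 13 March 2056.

30 January 2056 is a Sunday.
The range spans 66 days (inclusive of both endpoints).
66 = 7 × 9 + 3, so there are 9 full weeks plus 3 extra days.
Each full week contributes 5 weekdays (Mon–Fri): 9 × 5 = 45.
The 3 extra days are Sunday, Monday, Tuesday — 2 of them qualify.
Total: 45 + 2 = 47.
Holidays: 3 February 2056 (Thu); 18 February 2056 (Fri); 21 February 2056 (Mon); 2 March 2056 (Thu); 11 March 2056 (Sat); 13 March 2056 (Mon).
5 of the 6 holidays fall on weekdays; the rest are weekends and were already excluded.
Business days: 47 − 5 = 42.

42 working days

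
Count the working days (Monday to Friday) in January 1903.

Jan 1, 1903 is a Thursday.
That's 31 days from start to end, counting both.
31 = 7 × 4 + 3, so there are 4 full weeks plus 3 extra days.
Each full week contributes 5 weekdays (Mon–Fri): 4 × 5 = 20.
The 3 extra days are Thursday, Friday, Saturday — 2 of them qualify.
Total: 20 + 2 = 22.

22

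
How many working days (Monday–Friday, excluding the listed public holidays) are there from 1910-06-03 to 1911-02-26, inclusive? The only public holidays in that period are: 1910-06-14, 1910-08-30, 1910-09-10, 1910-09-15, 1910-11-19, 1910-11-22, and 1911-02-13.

1910-06-03 is a Friday.
That's 269 days from start to end, counting both.
269 = 7 × 38 + 3, so there are 38 full weeks plus 3 extra days.
Each full week contributes 5 weekdays (Mon–Fri): 38 × 5 = 190.
The 3 extra days are Fri, Sat, Sun — 1 of them qualifies.
Total: 190 + 1 = 191.
Holidays: 1910-06-14 (Tue); 1910-08-30 (Tue); 1910-09-10 (Sat); 1910-09-15 (Thu); 1910-11-19 (Sat); 1910-11-22 (Tue); 1911-02-13 (Mon).
5 of the 7 holidays fall on weekdays; the rest are weekends and were already excluded.
Business days: 191 − 5 = 186.

186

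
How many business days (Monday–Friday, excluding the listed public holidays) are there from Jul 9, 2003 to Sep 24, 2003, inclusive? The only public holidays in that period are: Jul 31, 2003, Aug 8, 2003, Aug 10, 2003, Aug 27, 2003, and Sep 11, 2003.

52

Jul 9, 2003 is a Wednesday.
From Jul 9, 2003 to Sep 24, 2003 is 78 days inclusive.
78 = 7 × 11 + 1, so there are 11 full weeks plus 1 extra day.
Each full week contributes 5 weekdays (Mon–Fri): 11 × 5 = 55.
The 1 extra day is Wednesday — 1 of them qualifies.
Total: 55 + 1 = 56.
Holidays: Jul 31, 2003 (Thu); Aug 8, 2003 (Fri); Aug 10, 2003 (Sun); Aug 27, 2003 (Wed); Sep 11, 2003 (Thu).
4 of the 5 holidays fall on weekdays; the rest are weekends and were already excluded.
Business days: 56 − 4 = 52.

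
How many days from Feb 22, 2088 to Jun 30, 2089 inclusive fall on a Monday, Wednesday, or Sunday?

213

Feb 22, 2088 is a Sunday.
That's 495 days from start to end, counting both.
495 = 7 × 70 + 5, so there are 70 full weeks plus 5 extra days.
Each full week contributes 3 days from the set (Mon, Wed, Sun): 70 × 3 = 210.
The 5 extra days are Sunday, Monday, Tuesday, Wednesday, Thursday — 3 of them qualify.
Total: 210 + 3 = 213.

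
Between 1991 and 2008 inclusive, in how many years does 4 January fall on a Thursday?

3

Day of week of January 4 in each year:
1991: Fri, 1992: Sat, 1993: Mon, 1994: Tue, 1995: Wed, 1996: Thu ✓, 1997: Sat, 1998: Sun, 1999: Mon, 2000: Tue, 2001: Thu ✓, 2002: Fri, 2003: Sat, 2004: Sun, 2005: Tue, 2006: Wed, 2007: Thu ✓, 2008: Fri
Thursdays: 1996, 2001, 2007.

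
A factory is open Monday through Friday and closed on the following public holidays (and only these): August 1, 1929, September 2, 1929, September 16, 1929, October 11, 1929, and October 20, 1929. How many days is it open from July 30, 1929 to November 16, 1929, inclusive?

July 30, 1929 is a Tuesday.
That's 110 days from start to end, counting both.
110 = 7 × 15 + 5, so there are 15 full weeks plus 5 extra days.
Each full week contributes 5 weekdays (Mon–Fri): 15 × 5 = 75.
The 5 extra days are Tue, Wed, Thu, Fri, Sat — 4 of them qualify.
Total: 75 + 4 = 79.
Holidays: August 1, 1929 (Thu); September 2, 1929 (Mon); September 16, 1929 (Mon); October 11, 1929 (Fri); October 20, 1929 (Sun).
4 of the 5 holidays fall on weekdays; the rest are weekends and were already excluded.
Business days: 79 − 4 = 75.

75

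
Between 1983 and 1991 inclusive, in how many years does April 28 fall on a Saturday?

2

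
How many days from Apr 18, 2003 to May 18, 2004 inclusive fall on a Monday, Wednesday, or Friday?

Apr 18, 2003 is a Friday.
That's 397 days from start to end, counting both.
397 = 7 × 56 + 5, so there are 56 full weeks plus 5 extra days.
Each full week contributes 3 days from the set (Mon, Wed, Fri): 56 × 3 = 168.
The 5 extra days are Friday, Saturday, Sunday, Monday, Tuesday — 2 of them qualify.
Total: 168 + 2 = 170.

170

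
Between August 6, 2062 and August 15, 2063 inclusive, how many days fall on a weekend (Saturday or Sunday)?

107

August 6, 2062 is a Sunday.
From August 6, 2062 to August 15, 2063 is 375 days inclusive.
375 = 7 × 53 + 4, so there are 53 full weeks plus 4 extra days.
Each full week contributes 2 weekend days (Sat, Sun): 53 × 2 = 106.
The 4 extra days are Sunday, Monday, Tuesday, Wednesday — 1 of them qualifies.
Total: 106 + 1 = 107.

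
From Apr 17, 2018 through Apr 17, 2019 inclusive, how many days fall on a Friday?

52 Fridays

Apr 17, 2018 is a Tuesday.
From Apr 17, 2018 to Apr 17, 2019 is 366 days inclusive.
366 = 7 × 52 + 2, so there are 52 full weeks plus 2 extra days.
Each full week contributes one Friday: 52 so far.
The 2 extra days are Tue, Wed — none qualify.
Total: 52 + 0 = 52.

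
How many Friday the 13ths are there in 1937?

1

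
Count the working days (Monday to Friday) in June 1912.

June 1, 1912 is a Saturday.
That's 30 days from start to end, counting both.
30 = 7 × 4 + 2, so there are 4 full weeks plus 2 extra days.
Each full week contributes 5 weekdays (Mon–Fri): 4 × 5 = 20.
The 2 extra days are Sat, Sun — none qualify.
Total: 20 + 0 = 20.

20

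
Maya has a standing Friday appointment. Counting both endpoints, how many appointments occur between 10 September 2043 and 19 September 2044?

10 September 2043 is a Thursday.
From 10 September 2043 to 19 September 2044 is 376 days inclusive.
376 = 7 × 53 + 5, so there are 53 full weeks plus 5 extra days.
Each full week contributes one Friday: 53 so far.
The 5 extra days are Thu, Fri, Sat, Sun, Mon — 1 of them qualifies.
Total: 53 + 1 = 54.

54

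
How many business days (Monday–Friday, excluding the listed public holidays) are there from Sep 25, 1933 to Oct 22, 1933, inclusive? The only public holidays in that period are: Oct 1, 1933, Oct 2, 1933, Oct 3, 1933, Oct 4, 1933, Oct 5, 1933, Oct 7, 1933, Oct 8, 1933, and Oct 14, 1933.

16

Sep 25, 1933 is a Monday.
From Sep 25, 1933 to Oct 22, 1933 is 28 days inclusive.
28 = 7 × 4, so the span is exactly 4 full weeks.
Each full week contributes 5 weekdays (Mon–Fri): 4 × 5 = 20.
Holidays: Oct 1, 1933 (Sun); Oct 2, 1933 (Mon); Oct 3, 1933 (Tue); Oct 4, 1933 (Wed); Oct 5, 1933 (Thu); Oct 7, 1933 (Sat); Oct 8, 1933 (Sun); Oct 14, 1933 (Sat).
4 of the 8 holidays fall on weekdays; the rest are weekends and were already excluded.
Business days: 20 − 4 = 16.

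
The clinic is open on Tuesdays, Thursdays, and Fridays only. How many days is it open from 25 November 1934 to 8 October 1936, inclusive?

293

25 November 1934 is a Sunday.
The range spans 684 days (inclusive of both endpoints).
684 = 7 × 97 + 5, so there are 97 full weeks plus 5 extra days.
Each full week contributes 3 days from the set (Tue, Thu, Fri): 97 × 3 = 291.
The 5 extra days are Sun, Mon, Tue, Wed, Thu — 2 of them qualify.
Total: 291 + 2 = 293.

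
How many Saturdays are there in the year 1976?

1 January 1976 is a Thursday.
From 1 January 1976 to 31 December 1976 is 366 days inclusive.
366 = 7 × 52 + 2, so there are 52 full weeks plus 2 extra days.
Each full week contributes one Saturday: 52 so far.
The 2 extra days are Thu, Fri — none qualify.
Total: 52 + 0 = 52.

52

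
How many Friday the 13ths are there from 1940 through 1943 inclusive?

Friday-the-13ths by year:
1940: Sep, Dec
1941: Jun
1942: Feb, Mar, Nov
1943: Aug

7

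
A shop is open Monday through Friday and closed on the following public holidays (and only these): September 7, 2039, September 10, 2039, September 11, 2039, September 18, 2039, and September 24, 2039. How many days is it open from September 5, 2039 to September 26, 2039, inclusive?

15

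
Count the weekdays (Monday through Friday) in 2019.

Jan 1, 2019 is a Tuesday.
The range spans 365 days (inclusive of both endpoints).
365 = 7 × 52 + 1, so there are 52 full weeks plus 1 extra day.
Each full week contributes 5 weekdays (Mon–Fri): 52 × 5 = 260.
The 1 extra day is Tuesday — 1 of them qualifies.
Total: 260 + 1 = 261.

261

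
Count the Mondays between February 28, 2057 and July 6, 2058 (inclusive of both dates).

70 Mondays

February 28, 2057 is a Wednesday.
From February 28, 2057 to July 6, 2058 is 494 days inclusive.
494 = 7 × 70 + 4, so there are 70 full weeks plus 4 extra days.
Each full week contributes one Monday: 70 so far.
The 4 extra days are Wednesday, Thursday, Friday, Saturday — none qualify.
Total: 70 + 0 = 70.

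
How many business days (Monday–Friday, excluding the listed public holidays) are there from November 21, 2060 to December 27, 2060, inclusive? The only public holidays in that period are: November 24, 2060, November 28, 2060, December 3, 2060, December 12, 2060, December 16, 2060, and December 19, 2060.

November 21, 2060 is a Sunday.
The range spans 37 days (inclusive of both endpoints).
37 = 7 × 5 + 2, so there are 5 full weeks plus 2 extra days.
Each full week contributes 5 weekdays (Mon–Fri): 5 × 5 = 25.
The 2 extra days are Sun, Mon — 1 of them qualifies.
Total: 25 + 1 = 26.
Holidays: November 24, 2060 (Wed); November 28, 2060 (Sun); December 3, 2060 (Fri); December 12, 2060 (Sun); December 16, 2060 (Thu); December 19, 2060 (Sun).
3 of the 6 holidays fall on weekdays; the rest are weekends and were already excluded.
Business days: 26 − 3 = 23.

23 business days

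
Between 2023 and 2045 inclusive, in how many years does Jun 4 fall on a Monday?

3

Day of week of June 4 in each year:
2023: Sun, 2024: Tue, 2025: Wed, 2026: Thu, 2027: Fri, 2028: Sun, 2029: Mon ✓, 2030: Tue, 2031: Wed, 2032: Fri, 2033: Sat, 2034: Sun, 2035: Mon ✓, 2036: Wed, 2037: Thu, 2038: Fri, 2039: Sat, 2040: Mon ✓, 2041: Tue, 2042: Wed, 2043: Thu, 2044: Sat, 2045: Sun
Mondays: 2029, 2035, 2040.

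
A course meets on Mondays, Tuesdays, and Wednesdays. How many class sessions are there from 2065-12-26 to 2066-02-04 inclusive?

18

2065-12-26 is a Saturday.
That's 41 days from start to end, counting both.
41 = 7 × 5 + 6, so there are 5 full weeks plus 6 extra days.
Each full week contributes 3 days from the set (Mon, Tue, Wed): 5 × 3 = 15.
The 6 extra days are Saturday, Sunday, Monday, Tuesday, Wednesday, Thursday — 3 of them qualify.
Total: 15 + 3 = 18.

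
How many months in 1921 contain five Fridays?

4

A month has five Fridays exactly when Friday falls within its first (length − 28) days.
Jan: 31 days, starts Sat → 5 of Sat, Sun, Mon
Feb: 28 days, starts Tue → 5 of (none)
Mar: 31 days, starts Tue → 5 of Tue, Wed, Thu
Apr: 30 days, starts Fri → 5 of Fri, Sat ✓
May: 31 days, starts Sun → 5 of Sun, Mon, Tue
Jun: 30 days, starts Wed → 5 of Wed, Thu
Jul: 31 days, starts Fri → 5 of Fri, Sat, Sun ✓
Aug: 31 days, starts Mon → 5 of Mon, Tue, Wed
Sep: 30 days, starts Thu → 5 of Thu, Fri ✓
Oct: 31 days, starts Sat → 5 of Sat, Sun, Mon
Nov: 30 days, starts Tue → 5 of Tue, Wed
Dec: 31 days, starts Thu → 5 of Thu, Fri, Sat ✓
Months with five Fridays: Apr, Jul, Sep, Dec.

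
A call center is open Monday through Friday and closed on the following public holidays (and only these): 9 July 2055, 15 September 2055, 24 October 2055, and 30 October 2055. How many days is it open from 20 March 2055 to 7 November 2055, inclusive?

20 March 2055 is a Saturday.
That's 233 days from start to end, counting both.
233 = 7 × 33 + 2, so there are 33 full weeks plus 2 extra days.
Each full week contributes 5 weekdays (Mon–Fri): 33 × 5 = 165.
The 2 extra days are Saturday, Sunday — none qualify.
Total: 165 + 0 = 165.
Holidays: 9 July 2055 (Fri); 15 September 2055 (Wed); 24 October 2055 (Sun); 30 October 2055 (Sat).
2 of the 4 holidays fall on weekdays; the rest are weekends and were already excluded.
Business days: 165 − 2 = 163.

163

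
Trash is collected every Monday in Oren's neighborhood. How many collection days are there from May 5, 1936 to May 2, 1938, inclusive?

May 5, 1936 is a Tuesday.
From May 5, 1936 to May 2, 1938 is 728 days inclusive.
728 = 7 × 104, so the span is exactly 104 full weeks.
Each full week contributes one Monday: 104 so far.

104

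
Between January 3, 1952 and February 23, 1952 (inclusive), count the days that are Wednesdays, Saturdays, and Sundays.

January 3, 1952 is a Thursday.
That's 52 days from start to end, counting both.
52 = 7 × 7 + 3, so there are 7 full weeks plus 3 extra days.
Each full week contributes 3 days from the set (Wed, Sat, Sun): 7 × 3 = 21.
The 3 extra days are Thu, Fri, Sat — 1 of them qualifies.
Total: 21 + 1 = 22.

22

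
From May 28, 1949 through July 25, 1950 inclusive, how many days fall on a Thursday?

60 Thursdays

May 28, 1949 is a Saturday.
From May 28, 1949 to July 25, 1950 is 424 days inclusive.
424 = 7 × 60 + 4, so there are 60 full weeks plus 4 extra days.
Each full week contributes one Thursday: 60 so far.
The 4 extra days are Sat, Sun, Mon, Tue — none qualify.
Total: 60 + 0 = 60.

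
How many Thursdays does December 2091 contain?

4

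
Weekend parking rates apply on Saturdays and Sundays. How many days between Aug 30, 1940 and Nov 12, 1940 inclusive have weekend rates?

Aug 30, 1940 is a Friday.
That's 75 days from start to end, counting both.
75 = 7 × 10 + 5, so there are 10 full weeks plus 5 extra days.
Each full week contributes 2 weekend days (Sat, Sun): 10 × 2 = 20.
The 5 extra days are Fri, Sat, Sun, Mon, Tue — 2 of them qualify.
Total: 20 + 2 = 22.

22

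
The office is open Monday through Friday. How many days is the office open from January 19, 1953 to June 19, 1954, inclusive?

370 weekdays

January 19, 1953 is a Monday.
That's 517 days from start to end, counting both.
517 = 7 × 73 + 6, so there are 73 full weeks plus 6 extra days.
Each full week contributes 5 weekdays (Mon–Fri): 73 × 5 = 365.
The 6 extra days are Mon, Tue, Wed, Thu, Fri, Sat — 5 of them qualify.
Total: 365 + 5 = 370.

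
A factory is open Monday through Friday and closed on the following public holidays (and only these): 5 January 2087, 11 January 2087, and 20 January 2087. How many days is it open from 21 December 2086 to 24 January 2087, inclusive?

24

21 December 2086 is a Saturday.
The range spans 35 days (inclusive of both endpoints).
35 = 7 × 5, so the span is exactly 5 full weeks.
Each full week contributes 5 weekdays (Mon–Fri): 5 × 5 = 25.
Holidays: 5 January 2087 (Sun); 11 January 2087 (Sat); 20 January 2087 (Mon).
1 of the 3 holidays fall on weekdays; the rest are weekends and were already excluded.
Business days: 25 − 1 = 24.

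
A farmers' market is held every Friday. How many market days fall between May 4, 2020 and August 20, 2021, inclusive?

May 4, 2020 is a Monday.
The range spans 474 days (inclusive of both endpoints).
474 = 7 × 67 + 5, so there are 67 full weeks plus 5 extra days.
Each full week contributes one Friday: 67 so far.
The 5 extra days are Monday, Tuesday, Wednesday, Thursday, Friday — 1 of them qualifies.
Total: 67 + 1 = 68.

68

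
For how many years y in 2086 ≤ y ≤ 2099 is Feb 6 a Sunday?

Day of week of February 6 in each year:
2086: Wed, 2087: Thu, 2088: Fri, 2089: Sun ✓, 2090: Mon, 2091: Tue, 2092: Wed, 2093: Fri, 2094: Sat, 2095: Sun ✓, 2096: Mon, 2097: Wed, 2098: Thu, 2099: Fri
Sundays: 2089, 2095.

2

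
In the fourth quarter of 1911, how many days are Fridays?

Oct 1, 1911 is a Sunday.
From Oct 1, 1911 to Dec 31, 1911 is 92 days inclusive.
92 = 7 × 13 + 1, so there are 13 full weeks plus 1 extra day.
Each full week contributes one Friday: 13 so far.
The 1 extra day is Sun — none qualify.
Total: 13 + 0 = 13.

13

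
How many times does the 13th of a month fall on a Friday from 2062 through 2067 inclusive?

10

Friday-the-13ths by year:
2062: Jan, Oct
2063: Apr, Jul
2064: Jun
2065: Feb, Mar, Nov
2066: Aug
2067: May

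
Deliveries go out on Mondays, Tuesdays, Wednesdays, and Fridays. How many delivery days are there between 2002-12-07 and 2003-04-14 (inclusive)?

73

2002-12-07 is a Saturday.
The range spans 129 days (inclusive of both endpoints).
129 = 7 × 18 + 3, so there are 18 full weeks plus 3 extra days.
Each full week contributes 4 days from the set (Mon, Tue, Wed, Fri): 18 × 4 = 72.
The 3 extra days are Sat, Sun, Mon — 1 of them qualifies.
Total: 72 + 1 = 73.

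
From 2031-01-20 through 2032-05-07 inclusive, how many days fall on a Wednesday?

2031-01-20 is a Monday.
From 2031-01-20 to 2032-05-07 is 474 days inclusive.
474 = 7 × 67 + 5, so there are 67 full weeks plus 5 extra days.
Each full week contributes one Wednesday: 67 so far.
The 5 extra days are Monday, Tuesday, Wednesday, Thursday, Friday — 1 of them qualifies.
Total: 67 + 1 = 68.

68 Wednesdays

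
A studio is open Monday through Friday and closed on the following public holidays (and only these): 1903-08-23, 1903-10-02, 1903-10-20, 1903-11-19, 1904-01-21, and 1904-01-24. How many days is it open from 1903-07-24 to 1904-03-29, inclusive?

1903-07-24 is a Friday.
The range spans 250 days (inclusive of both endpoints).
250 = 7 × 35 + 5, so there are 35 full weeks plus 5 extra days.
Each full week contributes 5 weekdays (Mon–Fri): 35 × 5 = 175.
The 5 extra days are Friday, Saturday, Sunday, Monday, Tuesday — 3 of them qualify.
Total: 175 + 3 = 178.
Holidays: 1903-08-23 (Sun); 1903-10-02 (Fri); 1903-10-20 (Tue); 1903-11-19 (Thu); 1904-01-21 (Thu); 1904-01-24 (Sun).
4 of the 6 holidays fall on weekdays; the rest are weekends and were already excluded.
Business days: 178 − 4 = 174.

174 working days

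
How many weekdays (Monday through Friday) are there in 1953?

1 January 1953 is a Thursday.
The range spans 365 days (inclusive of both endpoints).
365 = 7 × 52 + 1, so there are 52 full weeks plus 1 extra day.
Each full week contributes 5 weekdays (Mon–Fri): 52 × 5 = 260.
The 1 extra day is Thu — 1 of them qualifies.
Total: 260 + 1 = 261.

261 weekdays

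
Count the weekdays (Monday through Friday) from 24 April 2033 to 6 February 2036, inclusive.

728 weekdays

24 April 2033 is a Sunday.
From 24 April 2033 to 6 February 2036 is 1019 days inclusive.
1019 = 7 × 145 + 4, so there are 145 full weeks plus 4 extra days.
Each full week contributes 5 weekdays (Mon–Fri): 145 × 5 = 725.
The 4 extra days are Sun, Mon, Tue, Wed — 3 of them qualify.
Total: 725 + 3 = 728.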